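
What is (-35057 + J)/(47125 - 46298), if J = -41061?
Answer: -76118/827 ≈ -92.041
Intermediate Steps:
(-35057 + J)/(47125 - 46298) = (-35057 - 41061)/(47125 - 46298) = -76118/827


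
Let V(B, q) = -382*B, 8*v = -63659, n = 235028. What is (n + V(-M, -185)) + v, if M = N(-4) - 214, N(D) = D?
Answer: 1150357/8 ≈ 1.4379e+5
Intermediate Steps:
v = -63659/8 (v = (⅛)*(-63659) = -63659/8 ≈ -7957.4)
M = -218 (M = -4 - 214 = -218)
(n + V(-M, -185)) + v = (235028 - (-382)*(-218)) - 63659/8 = (235028 - 382*218) - 63659/8 = (235028 - 83276) - 63659/8 = 151752 - 63659/8 = 1150357/8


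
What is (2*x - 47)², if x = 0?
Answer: 2209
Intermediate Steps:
(2*x - 47)² = (2*0 - 47)² = (0 - 47)² = (-47)² = 2209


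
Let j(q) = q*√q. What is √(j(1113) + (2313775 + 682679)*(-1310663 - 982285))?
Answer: √(-6870713206392 + 1113*√1113) ≈ 2.6212e+6*I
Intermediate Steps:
j(q) = q^(3/2)
√(j(1113) + (2313775 + 682679)*(-1310663 - 982285)) = √(1113^(3/2) + (2313775 + 682679)*(-1310663 - 982285)) = √(1113*√1113 + 2996454*(-2292948)) = √(1113*√1113 - 6870713206392) = √(-6870713206392 + 1113*√1113)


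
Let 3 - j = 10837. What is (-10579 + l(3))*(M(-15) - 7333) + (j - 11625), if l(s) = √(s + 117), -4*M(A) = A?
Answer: 310054707/4 - 29317*√30/2 ≈ 7.7433e+7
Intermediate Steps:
j = -10834 (j = 3 - 1*10837 = 3 - 10837 = -10834)
M(A) = -A/4
l(s) = √(117 + s)
(-10579 + l(3))*(M(-15) - 7333) + (j - 11625) = (-10579 + √(117 + 3))*(-¼*(-15) - 7333) + (-10834 - 11625) = (-10579 + √120)*(15/4 - 7333) - 22459 = (-10579 + 2*√30)*(-29317/4) - 22459 = (310144543/4 - 29317*√30/2) - 22459 = 310054707/4 - 29317*√30/2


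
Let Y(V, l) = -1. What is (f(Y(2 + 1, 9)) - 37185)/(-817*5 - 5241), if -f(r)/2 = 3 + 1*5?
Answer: 37201/9326 ≈ 3.9890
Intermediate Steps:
f(r) = -16 (f(r) = -2*(3 + 1*5) = -2*(3 + 5) = -2*8 = -16)
(f(Y(2 + 1, 9)) - 37185)/(-817*5 - 5241) = (-16 - 37185)/(-817*5 - 5241) = -37201/(-4085 - 5241) = -37201/(-9326) = -37201*(-1/9326) = 37201/9326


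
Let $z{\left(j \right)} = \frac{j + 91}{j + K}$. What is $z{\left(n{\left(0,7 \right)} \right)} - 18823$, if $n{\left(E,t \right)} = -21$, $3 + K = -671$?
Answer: $- \frac{2616411}{139} \approx -18823.0$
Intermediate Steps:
$K = -674$ ($K = -3 - 671 = -674$)
$z{\left(j \right)} = \frac{91 + j}{-674 + j}$ ($z{\left(j \right)} = \frac{j + 91}{j - 674} = \frac{91 + j}{-674 + j}$)
$z{\left(n{\left(0,7 \right)} \right)} - 18823 = \frac{91 - 21}{-674 - 21} - 18823 = \frac{1}{-695} \cdot 70 - 18823 = \left(- \frac{1}{695}\right) 70 - 18823 = - \frac{14}{139} - 18823 = - \frac{2616411}{139}$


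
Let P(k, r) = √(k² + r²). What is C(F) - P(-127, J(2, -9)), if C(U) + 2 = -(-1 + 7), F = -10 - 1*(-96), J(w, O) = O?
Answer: -8 - √16210 ≈ -135.32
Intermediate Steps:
F = 86 (F = -10 + 96 = 86)
C(U) = -8 (C(U) = -2 - (-1 + 7) = -2 - 1*6 = -2 - 6 = -8)
C(F) - P(-127, J(2, -9)) = -8 - √((-127)² + (-9)²) = -8 - √(16129 + 81) = -8 - √16210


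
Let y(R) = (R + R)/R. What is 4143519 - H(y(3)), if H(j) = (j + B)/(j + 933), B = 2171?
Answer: 3874188092/935 ≈ 4.1435e+6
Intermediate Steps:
y(R) = 2 (y(R) = (2*R)/R = 2)
H(j) = (2171 + j)/(933 + j) (H(j) = (j + 2171)/(j + 933) = (2171 + j)/(933 + j))
4143519 - H(y(3)) = 4143519 - (2171 + 2)/(933 + 2) = 4143519 - 2173/935 = 3874188092/935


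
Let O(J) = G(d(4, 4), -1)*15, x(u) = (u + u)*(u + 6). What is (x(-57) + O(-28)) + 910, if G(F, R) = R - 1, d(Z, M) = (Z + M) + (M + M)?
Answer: 6694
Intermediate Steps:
d(Z, M) = Z + 3*M (d(Z, M) = (M + Z) + 2*M = Z + 3*M)
x(u) = 2*u*(6 + u) (x(u) = (2*u)*(6 + u) = 2*u*(6 + u))
G(F, R) = -1 + R
O(J) = -30 (O(J) = (-1 - 1)*15 = -2*15 = -30)
(x(-57) + O(-28)) + 910 = (2*(-57)*(6 - 57) - 30) + 910 = (2*(-57)*(-51) - 30) + 910 = (5814 - 30) + 910 = 5784 + 910 = 6694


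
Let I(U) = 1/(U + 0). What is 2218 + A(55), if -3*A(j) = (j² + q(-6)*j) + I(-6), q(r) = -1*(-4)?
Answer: 20455/18 ≈ 1136.4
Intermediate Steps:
q(r) = 4
I(U) = 1/U
A(j) = 1/18 - 4*j/3 - j²/3 (A(j) = -((j² + 4*j) + 1/(-6))/3 = -((j² + 4*j) - ⅙)/3 = -(-⅙ + j² + 4*j)/3 = 1/18 - 4*j/3 - j²/3)
2218 + A(55) = 2218 + (1/18 - 4/3*55 - ⅓*55²) = 2218 + (1/18 - 220/3 - ⅓*3025) = 2218 + (1/18 - 220/3 - 3025/3) = 2218 - 19469/18 = 20455/18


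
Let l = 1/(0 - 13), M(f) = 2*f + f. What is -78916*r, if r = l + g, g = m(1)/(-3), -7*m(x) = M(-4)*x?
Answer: 4656044/91 ≈ 51165.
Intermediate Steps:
M(f) = 3*f
m(x) = 12*x/7 (m(x) = -3*(-4)*x/7 = -(-12)*x/7 = 12*x/7)
g = -4/7 (g = ((12/7)*1)/(-3) = (12/7)*(-1/3) = -4/7 ≈ -0.57143)
l = -1/13 (l = 1/(-13) = -1/13 ≈ -0.076923)
r = -59/91 (r = -1/13 - 4/7 = -59/91 ≈ -0.64835)
-78916*r = -78916*(-59/91) = 4656044/91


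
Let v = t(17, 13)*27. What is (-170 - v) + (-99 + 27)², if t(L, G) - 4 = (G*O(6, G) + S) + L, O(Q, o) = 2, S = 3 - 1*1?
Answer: 3691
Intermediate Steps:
S = 2 (S = 3 - 1 = 2)
t(L, G) = 6 + L + 2*G (t(L, G) = 4 + ((G*2 + 2) + L) = 4 + ((2*G + 2) + L) = 4 + ((2 + 2*G) + L) = 4 + (2 + L + 2*G) = 6 + L + 2*G)
v = 1323 (v = (6 + 17 + 2*13)*27 = (6 + 17 + 26)*27 = 49*27 = 1323)
(-170 - v) + (-99 + 27)² = (-170 - 1*1323) + (-99 + 27)² = (-170 - 1323) + (-72)² = -1493 + 5184 = 3691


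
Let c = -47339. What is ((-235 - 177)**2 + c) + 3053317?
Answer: 3175722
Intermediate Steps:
((-235 - 177)**2 + c) + 3053317 = ((-235 - 177)**2 - 47339) + 3053317 = ((-412)**2 - 47339) + 3053317 = (169744 - 47339) + 3053317 = 122405 + 3053317 = 3175722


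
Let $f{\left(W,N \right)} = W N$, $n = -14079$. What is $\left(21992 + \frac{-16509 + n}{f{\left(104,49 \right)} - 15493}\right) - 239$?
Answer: $\frac{226196529}{10397} \approx 21756.0$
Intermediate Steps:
$f{\left(W,N \right)} = N W$
$\left(21992 + \frac{-16509 + n}{f{\left(104,49 \right)} - 15493}\right) - 239 = \left(21992 + \frac{-16509 - 14079}{49 \cdot 104 - 15493}\right) - 239 = \left(21992 - \frac{30588}{5096 - 15493}\right) - 239 = \left(21992 - \frac{30588}{-10397}\right) - 239 = \left(21992 - - \frac{30588}{10397}\right) - 239 = \left(21992 + \frac{30588}{10397}\right) - 239 = \frac{228681412}{10397} - 239 = \frac{226196529}{10397}$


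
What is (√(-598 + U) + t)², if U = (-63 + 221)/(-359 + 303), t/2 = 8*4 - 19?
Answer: (364 + I*√117761)²/196 ≈ 75.179 + 1274.6*I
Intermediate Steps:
t = 26 (t = 2*(8*4 - 19) = 2*(32 - 19) = 2*13 = 26)
U = -79/28 (U = 158/(-56) = 158*(-1/56) = -79/28 ≈ -2.8214)
(√(-598 + U) + t)² = (√(-598 - 79/28) + 26)² = (√(-16823/28) + 26)² = (I*√117761/14 + 26)² = (26 + I*√117761/14)²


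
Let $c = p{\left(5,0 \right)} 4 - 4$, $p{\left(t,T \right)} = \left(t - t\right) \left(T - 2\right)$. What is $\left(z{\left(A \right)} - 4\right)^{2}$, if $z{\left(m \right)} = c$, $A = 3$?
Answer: $64$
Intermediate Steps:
$p{\left(t,T \right)} = 0$ ($p{\left(t,T \right)} = 0 \left(-2 + T\right) = 0$)
$c = -4$ ($c = 0 \cdot 4 - 4 = 0 - 4 = -4$)
$z{\left(m \right)} = -4$
$\left(z{\left(A \right)} - 4\right)^{2} = \left(-4 - 4\right)^{2} = \left(-8\right)^{2} = 64$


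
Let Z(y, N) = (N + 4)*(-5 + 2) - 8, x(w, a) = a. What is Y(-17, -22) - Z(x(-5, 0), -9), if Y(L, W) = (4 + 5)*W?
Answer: -205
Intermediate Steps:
Y(L, W) = 9*W
Z(y, N) = -20 - 3*N (Z(y, N) = (4 + N)*(-3) - 8 = (-12 - 3*N) - 8 = -20 - 3*N)
Y(-17, -22) - Z(x(-5, 0), -9) = 9*(-22) - (-20 - 3*(-9)) = -198 - (-20 + 27) = -198 - 1*7 = -198 - 7 = -205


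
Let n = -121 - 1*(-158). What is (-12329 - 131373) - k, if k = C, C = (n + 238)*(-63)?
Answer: -126377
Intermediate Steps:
n = 37 (n = -121 + 158 = 37)
C = -17325 (C = (37 + 238)*(-63) = 275*(-63) = -17325)
k = -17325
(-12329 - 131373) - k = (-12329 - 131373) - 1*(-17325) = -143702 + 17325 = -126377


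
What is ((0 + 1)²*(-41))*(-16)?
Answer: 656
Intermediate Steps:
((0 + 1)²*(-41))*(-16) = (1²*(-41))*(-16) = (1*(-41))*(-16) = -41*(-16) = 656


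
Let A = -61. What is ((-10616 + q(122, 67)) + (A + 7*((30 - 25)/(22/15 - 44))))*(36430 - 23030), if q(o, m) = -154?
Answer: -46301710100/319 ≈ -1.4515e+8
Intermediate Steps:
((-10616 + q(122, 67)) + (A + 7*((30 - 25)/(22/15 - 44))))*(36430 - 23030) = ((-10616 - 154) + (-61 + 7*((30 - 25)/(22/15 - 44))))*(36430 - 23030) = (-10770 + (-61 + 7*(5/(22*(1/15) - 44))))*13400 = (-10770 + (-61 + 7*(5/(22/15 - 44))))*13400 = (-10770 + (-61 + 7*(5/(-638/15))))*13400 = (-10770 + (-61 + 7*(5*(-15/638))))*13400 = (-10770 + (-61 + 7*(-75/638)))*13400 = (-10770 + (-61 - 525/638))*13400 = (-10770 - 39443/638)*13400 = -6910703/638*13400 = -46301710100/319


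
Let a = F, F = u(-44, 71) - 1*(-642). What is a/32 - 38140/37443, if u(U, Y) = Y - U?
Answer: 27123871/1198176 ≈ 22.638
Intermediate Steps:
F = 757 (F = (71 - 1*(-44)) - 1*(-642) = (71 + 44) + 642 = 115 + 642 = 757)
a = 757
a/32 - 38140/37443 = 757/32 - 38140/37443 = 27123871/1198176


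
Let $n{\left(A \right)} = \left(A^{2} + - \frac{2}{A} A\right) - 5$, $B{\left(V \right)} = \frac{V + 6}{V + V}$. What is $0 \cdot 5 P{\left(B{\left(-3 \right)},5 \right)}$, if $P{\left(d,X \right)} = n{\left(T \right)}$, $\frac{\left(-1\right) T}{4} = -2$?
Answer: $0$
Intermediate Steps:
$B{\left(V \right)} = \frac{6 + V}{2 V}$
$T = 8$ ($T = \left(-4\right) \left(-2\right) = 8$)
$n{\left(A \right)} = -7 + A^{2}$ ($n{\left(A \right)} = \left(A^{2} - 2\right) - 5 = \left(-2 + A^{2}\right) - 5 = -7 + A^{2}$)
$P{\left(d,X \right)} = 57$ ($P{\left(d,X \right)} = -7 + 8^{2} = -7 + 64 = 57$)
$0 \cdot 5 P{\left(B{\left(-3 \right)},5 \right)} = 0 \cdot 5 \cdot 57 = 0 \cdot 57 = 0$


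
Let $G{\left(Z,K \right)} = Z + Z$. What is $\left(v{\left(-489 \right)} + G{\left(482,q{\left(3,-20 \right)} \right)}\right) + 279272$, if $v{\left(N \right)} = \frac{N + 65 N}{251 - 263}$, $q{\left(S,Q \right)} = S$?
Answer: $\frac{565851}{2} \approx 2.8293 \cdot 10^{5}$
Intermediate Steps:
$v{\left(N \right)} = - \frac{11 N}{2}$ ($v{\left(N \right)} = \frac{66 N}{-12} = 66 N \left(- \frac{1}{12}\right) = - \frac{11 N}{2}$)
$G{\left(Z,K \right)} = 2 Z$
$\left(v{\left(-489 \right)} + G{\left(482,q{\left(3,-20 \right)} \right)}\right) + 279272 = \left(\left(- \frac{11}{2}\right) \left(-489\right) + 2 \cdot 482\right) + 279272 = \left(\frac{5379}{2} + 964\right) + 279272 = \frac{7307}{2} + 279272 = \frac{565851}{2}$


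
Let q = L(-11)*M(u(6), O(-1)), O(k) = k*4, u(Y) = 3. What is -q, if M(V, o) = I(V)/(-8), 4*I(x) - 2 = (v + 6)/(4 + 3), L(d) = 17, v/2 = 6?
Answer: 17/7 ≈ 2.4286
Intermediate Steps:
v = 12 (v = 2*6 = 12)
O(k) = 4*k
I(x) = 8/7 (I(x) = ½ + ((12 + 6)/(4 + 3))/4 = ½ + (18/7)/4 = ½ + (18*(⅐))/4 = ½ + (¼)*(18/7) = ½ + 9/14 = 8/7)
M(V, o) = -⅐ (M(V, o) = (8/7)/(-8) = (8/7)*(-⅛) = -⅐)
q = -17/7 (q = 17*(-⅐) = -17/7 ≈ -2.4286)
-q = -1*(-17/7) = 17/7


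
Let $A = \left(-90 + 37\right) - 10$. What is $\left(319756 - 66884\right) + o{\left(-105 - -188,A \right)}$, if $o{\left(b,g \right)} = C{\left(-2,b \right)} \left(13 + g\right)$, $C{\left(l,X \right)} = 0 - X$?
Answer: $257022$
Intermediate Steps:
$C{\left(l,X \right)} = - X$
$A = -63$ ($A = -53 - 10 = -63$)
$o{\left(b,g \right)} = - b \left(13 + g\right)$
$\left(319756 - 66884\right) + o{\left(-105 - -188,A \right)} = \left(319756 - 66884\right) - \left(-105 - -188\right) \left(13 - 63\right) = 252872 - \left(-105 + 188\right) \left(-50\right) = 252872 - 83 \left(-50\right) = 252872 + 4150 = 257022$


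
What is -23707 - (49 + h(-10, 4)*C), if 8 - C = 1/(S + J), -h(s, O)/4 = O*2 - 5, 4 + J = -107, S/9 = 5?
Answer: -260258/11 ≈ -23660.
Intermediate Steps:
S = 45 (S = 9*5 = 45)
J = -111 (J = -4 - 107 = -111)
h(s, O) = 20 - 8*O (h(s, O) = -4*(O*2 - 5) = -4*(2*O - 5) = -4*(-5 + 2*O) = 20 - 8*O)
C = 529/66 (C = 8 - 1/(45 - 111) = 8 - 1/(-66) = 8 - 1*(-1/66) = 8 + 1/66 = 529/66 ≈ 8.0152)
-23707 - (49 + h(-10, 4)*C) = -23707 - (49 + (20 - 8*4)*(529/66)) = -23707 - (49 + (20 - 32)*(529/66)) = -23707 - (49 - 12*529/66) = -23707 - (49 - 1058/11) = -23707 - 1*(-519/11) = -23707 + 519/11 = -260258/11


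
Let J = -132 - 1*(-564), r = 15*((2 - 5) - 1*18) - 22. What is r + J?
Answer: 95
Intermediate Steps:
r = -337 (r = 15*(-3 - 18) - 22 = 15*(-21) - 22 = -315 - 22 = -337)
J = 432 (J = -132 + 564 = 432)
r + J = -337 + 432 = 95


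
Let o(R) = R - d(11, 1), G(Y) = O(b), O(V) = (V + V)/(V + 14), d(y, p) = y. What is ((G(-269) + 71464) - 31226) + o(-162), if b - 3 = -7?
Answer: 200321/5 ≈ 40064.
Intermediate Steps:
b = -4 (b = 3 - 7 = -4)
O(V) = 2*V/(14 + V) (O(V) = (2*V)/(14 + V) = 2*V/(14 + V))
G(Y) = -⅘ (G(Y) = 2*(-4)/(14 - 4) = 2*(-4)/10 = 2*(-4)*(⅒) = -⅘)
o(R) = -11 + R (o(R) = R - 1*11 = R - 11 = -11 + R)
((G(-269) + 71464) - 31226) + o(-162) = ((-⅘ + 71464) - 31226) + (-11 - 162) = (357316/5 - 31226) - 173 = 201186/5 - 173 = 200321/5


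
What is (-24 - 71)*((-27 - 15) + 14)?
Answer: 2660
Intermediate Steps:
(-24 - 71)*((-27 - 15) + 14) = -95*(-42 + 14) = -95*(-28) = 2660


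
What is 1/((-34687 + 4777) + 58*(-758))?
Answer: -1/73874 ≈ -1.3537e-5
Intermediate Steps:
1/((-34687 + 4777) + 58*(-758)) = 1/(-29910 - 43964) = 1/(-73874) = -1/73874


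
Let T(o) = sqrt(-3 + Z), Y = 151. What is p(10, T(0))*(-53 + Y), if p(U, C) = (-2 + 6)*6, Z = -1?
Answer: 2352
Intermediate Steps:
T(o) = 2*I (T(o) = sqrt(-3 - 1) = sqrt(-4) = 2*I)
p(U, C) = 24 (p(U, C) = 4*6 = 24)
p(10, T(0))*(-53 + Y) = 24*(-53 + 151) = 24*98 = 2352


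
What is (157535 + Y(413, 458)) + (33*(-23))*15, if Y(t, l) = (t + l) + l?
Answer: 147479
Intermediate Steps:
Y(t, l) = t + 2*l (Y(t, l) = (l + t) + l = t + 2*l)
(157535 + Y(413, 458)) + (33*(-23))*15 = (157535 + (413 + 2*458)) + (33*(-23))*15 = (157535 + (413 + 916)) - 759*15 = (157535 + 1329) - 11385 = 158864 - 11385 = 147479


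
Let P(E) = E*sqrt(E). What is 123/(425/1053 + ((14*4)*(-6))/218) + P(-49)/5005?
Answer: -14117571/130579 - 49*I/715 ≈ -108.12 - 0.068532*I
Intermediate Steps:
P(E) = E**(3/2)
123/(425/1053 + ((14*4)*(-6))/218) + P(-49)/5005 = 123/(425/1053 + ((14*4)*(-6))/218) + (-49)**(3/2)/5005 = 123/(425*(1/1053) + (56*(-6))*(1/218)) - 343*I*(1/5005) = 123/(425/1053 - 336*1/218) - 49*I/715 = 123/(425/1053 - 168/109) - 49*I/715 = 123/(-130579/114777) - 49*I/715 = 123*(-114777/130579) - 49*I/715 = -14117571/130579 - 49*I/715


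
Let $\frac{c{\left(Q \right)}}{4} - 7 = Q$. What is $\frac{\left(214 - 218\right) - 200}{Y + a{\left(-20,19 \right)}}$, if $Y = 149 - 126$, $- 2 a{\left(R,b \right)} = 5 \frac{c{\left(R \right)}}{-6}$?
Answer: $-153$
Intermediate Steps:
$c{\left(Q \right)} = 28 + 4 Q$
$a{\left(R,b \right)} = \frac{35}{3} + \frac{5 R}{3}$ ($a{\left(R,b \right)} = - \frac{5 \frac{28 + 4 R}{-6}}{2} = - \frac{5 \left(28 + 4 R\right) \left(- \frac{1}{6}\right)}{2} = - \frac{5 \left(- \frac{14}{3} - \frac{2 R}{3}\right)}{2} = - \frac{- \frac{70}{3} - \frac{10 R}{3}}{2} = \frac{35}{3} + \frac{5 R}{3}$)
$Y = 23$ ($Y = 149 - 126 = 23$)
$\frac{\left(214 - 218\right) - 200}{Y + a{\left(-20,19 \right)}} = \frac{\left(214 - 218\right) - 200}{23 + \left(\frac{35}{3} + \frac{5}{3} \left(-20\right)\right)} = \frac{\left(214 - 218\right) - 200}{23 + \left(\frac{35}{3} - \frac{100}{3}\right)} = \frac{-4 - 200}{23 - \frac{65}{3}} = - \frac{204}{\frac{4}{3}} = \left(-204\right) \frac{3}{4} = -153$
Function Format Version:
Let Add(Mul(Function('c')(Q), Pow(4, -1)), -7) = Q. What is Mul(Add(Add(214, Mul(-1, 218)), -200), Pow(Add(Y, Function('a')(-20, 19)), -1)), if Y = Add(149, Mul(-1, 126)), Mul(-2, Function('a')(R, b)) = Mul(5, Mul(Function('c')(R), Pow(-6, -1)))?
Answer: -153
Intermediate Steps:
Function('c')(Q) = Add(28, Mul(4, Q))
Function('a')(R, b) = Add(Rational(35, 3), Mul(Rational(5, 3), R)) (Function('a')(R, b) = Mul(Rational(-1, 2), Mul(5, Mul(Add(28, Mul(4, R)), Pow(-6, -1)))) = Mul(Rational(-1, 2), Mul(5, Mul(Add(28, Mul(4, R)), Rational(-1, 6)))) = Mul(Rational(-1, 2), Mul(5, Add(Rational(-14, 3), Mul(Rational(-2, 3), R)))) = Mul(Rational(-1, 2), Add(Rational(-70, 3), Mul(Rational(-10, 3), R))) = Add(Rational(35, 3), Mul(Rational(5, 3), R)))
Y = 23 (Y = Add(149, -126) = 23)
Mul(Add(Add(214, Mul(-1, 218)), -200), Pow(Add(Y, Function('a')(-20, 19)), -1)) = Mul(Add(Add(214, Mul(-1, 218)), -200), Pow(Add(23, Add(Rational(35, 3), Mul(Rational(5, 3), -20))), -1)) = Mul(Add(Add(214, -218), -200), Pow(Add(23, Add(Rational(35, 3), Rational(-100, 3))), -1)) = Mul(Add(-4, -200), Pow(Add(23, Rational(-65, 3)), -1)) = Mul(-204, Pow(Rational(4, 3), -1)) = Mul(-204, Rational(3, 4)) = -153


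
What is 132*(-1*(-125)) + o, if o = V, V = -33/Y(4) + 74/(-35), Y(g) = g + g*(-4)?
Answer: 2310089/140 ≈ 16501.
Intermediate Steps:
Y(g) = -3*g (Y(g) = g - 4*g = -3*g)
V = 89/140 (V = -33/((-3*4)) + 74/(-35) = -33/(-12) + 74*(-1/35) = -33*(-1/12) - 74/35 = 11/4 - 74/35 = 89/140 ≈ 0.63571)
o = 89/140 ≈ 0.63571
132*(-1*(-125)) + o = 132*(-1*(-125)) + 89/140 = 132*125 + 89/140 = 16500 + 89/140 = 2310089/140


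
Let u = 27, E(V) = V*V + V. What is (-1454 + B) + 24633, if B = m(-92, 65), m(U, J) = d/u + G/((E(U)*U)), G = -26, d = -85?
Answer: 18537158779/799848 ≈ 23176.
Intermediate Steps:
E(V) = V + V² (E(V) = V² + V = V + V²)
m(U, J) = -85/27 - 26/(U²*(1 + U)) (m(U, J) = -85/27 - 26*1/(U²*(1 + U)) = -85*1/27 - 26*1/(U²*(1 + U)) = -85/27 - 26/(U²*(1 + U)))
B = -2518013/799848 (B = (1/27)*(-702 + 85*(-92)²*(-1 - 1*(-92)))/((-92)²*(1 - 92)) = (1/27)*(1/8464)*(-702 + 85*8464*(-1 + 92))/(-91) = (1/27)*(1/8464)*(-1/91)*(-702 + 85*8464*91) = (1/27)*(1/8464)*(-1/91)*(-702 + 65469040) = (1/27)*(1/8464)*(-1/91)*65468338 = -2518013/799848 ≈ -3.1481)
(-1454 + B) + 24633 = (-1454 - 2518013/799848) + 24633 = -1165497005/799848 + 24633 = 18537158779/799848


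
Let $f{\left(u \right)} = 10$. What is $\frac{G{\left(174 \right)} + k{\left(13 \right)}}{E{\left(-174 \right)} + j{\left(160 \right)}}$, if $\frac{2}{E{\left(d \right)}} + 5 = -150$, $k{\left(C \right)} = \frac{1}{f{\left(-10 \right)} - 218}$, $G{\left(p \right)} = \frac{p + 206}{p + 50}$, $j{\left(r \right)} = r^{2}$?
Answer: $\frac{127255}{1925801696} \approx 6.6079 \cdot 10^{-5}$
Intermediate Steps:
$G{\left(p \right)} = \frac{206 + p}{50 + p}$
$k{\left(C \right)} = - \frac{1}{208}$ ($k{\left(C \right)} = \frac{1}{10 - 218} = \frac{1}{-208} = - \frac{1}{208}$)
$E{\left(d \right)} = - \frac{2}{155}$ ($E{\left(d \right)} = \frac{2}{-5 - 150} = \frac{2}{-155} = 2 \left(- \frac{1}{155}\right) = - \frac{2}{155}$)
$\frac{G{\left(174 \right)} + k{\left(13 \right)}}{E{\left(-174 \right)} + j{\left(160 \right)}} = \frac{\frac{206 + 174}{50 + 174} - \frac{1}{208}}{- \frac{2}{155} + 160^{2}} = \frac{\frac{1}{224} \cdot 380 - \frac{1}{208}}{- \frac{2}{155} + 25600} = \frac{\frac{1}{224} \cdot 380 - \frac{1}{208}}{\frac{3967998}{155}} = \left(\frac{95}{56} - \frac{1}{208}\right) \frac{155}{3967998} = \frac{2463}{1456} \cdot \frac{155}{3967998} = \frac{127255}{1925801696}$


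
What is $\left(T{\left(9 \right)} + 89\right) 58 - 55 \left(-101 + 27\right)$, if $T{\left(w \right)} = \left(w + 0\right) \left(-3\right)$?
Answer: $7666$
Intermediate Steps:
$T{\left(w \right)} = - 3 w$ ($T{\left(w \right)} = w \left(-3\right) = - 3 w$)
$\left(T{\left(9 \right)} + 89\right) 58 - 55 \left(-101 + 27\right) = \left(\left(-3\right) 9 + 89\right) 58 - 55 \left(-101 + 27\right) = \left(-27 + 89\right) 58 - 55 \left(-74\right) = 62 \cdot 58 - -4070 = 3596 + 4070 = 7666$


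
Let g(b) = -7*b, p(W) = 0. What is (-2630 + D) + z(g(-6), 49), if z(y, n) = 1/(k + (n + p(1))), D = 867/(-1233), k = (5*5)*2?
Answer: -35680090/13563 ≈ -2630.7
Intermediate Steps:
k = 50 (k = 25*2 = 50)
D = -289/411 (D = 867*(-1/1233) = -289/411 ≈ -0.70316)
z(y, n) = 1/(50 + n) (z(y, n) = 1/(50 + (n + 0)) = 1/(50 + n))
(-2630 + D) + z(g(-6), 49) = (-2630 - 289/411) + 1/(50 + 49) = -1081219/411 + 1/99 = -35680090/13563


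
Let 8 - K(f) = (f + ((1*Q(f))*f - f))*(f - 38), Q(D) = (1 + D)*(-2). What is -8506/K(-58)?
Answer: 4253/317372 ≈ 0.013401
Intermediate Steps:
Q(D) = -2 - 2*D
K(f) = 8 - f*(-38 + f)*(-2 - 2*f) (K(f) = 8 - (f + ((1*(-2 - 2*f))*f - f))*(f - 38) = 8 - (f + ((-2 - 2*f)*f - f))*(-38 + f) = 8 - (f + (f*(-2 - 2*f) - f))*(-38 + f) = 8 - (f + (-f + f*(-2 - 2*f)))*(-38 + f) = 8 - f*(-2 - 2*f)*(-38 + f) = 8 - f*(-38 + f)*(-2 - 2*f))
-8506/K(-58) = -8506/(8 - 76*(-58) - 74*(-58)² + 2*(-58)³) = -8506/(8 + 4408 - 74*3364 + 2*(-195112)) = -8506/(8 + 4408 - 248936 - 390224) = -8506/(-634744) = -8506*(-1/634744) = 4253/317372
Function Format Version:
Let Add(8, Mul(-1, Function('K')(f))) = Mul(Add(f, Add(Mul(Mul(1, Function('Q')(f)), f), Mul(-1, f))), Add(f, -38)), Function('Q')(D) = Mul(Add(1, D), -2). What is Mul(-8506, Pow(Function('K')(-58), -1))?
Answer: Rational(4253, 317372) ≈ 0.013401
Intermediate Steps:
Function('Q')(D) = Add(-2, Mul(-2, D))
Function('K')(f) = Add(8, Mul(-1, f, Add(-38, f), Add(-2, Mul(-2, f)))) (Function('K')(f) = Add(8, Mul(-1, Mul(Add(f, Add(Mul(Mul(1, Add(-2, Mul(-2, f))), f), Mul(-1, f))), Add(f, -38)))) = Add(8, Mul(-1, Mul(Add(f, Add(Mul(Add(-2, Mul(-2, f)), f), Mul(-1, f))), Add(-38, f)))) = Add(8, Mul(-1, Mul(Add(f, Add(Mul(f, Add(-2, Mul(-2, f))), Mul(-1, f))), Add(-38, f)))) = Add(8, Mul(-1, Mul(Add(f, Add(Mul(-1, f), Mul(f, Add(-2, Mul(-2, f))))), Add(-38, f)))) = Add(8, Mul(-1, Mul(Mul(f, Add(-2, Mul(-2, f))), Add(-38, f)))) = Add(8, Mul(-1, Mul(f, Add(-38, f), Add(-2, Mul(-2, f))))) = Add(8, Mul(-1, f, Add(-38, f), Add(-2, Mul(-2, f)))))
Mul(-8506, Pow(Function('K')(-58), -1)) = Mul(-8506, Pow(Add(8, Mul(-76, -58), Mul(-74, Pow(-58, 2)), Mul(2, Pow(-58, 3))), -1)) = Mul(-8506, Pow(Add(8, 4408, Mul(-74, 3364), Mul(2, -195112)), -1)) = Mul(-8506, Pow(Add(8, 4408, -248936, -390224), -1)) = Mul(-8506, Pow(-634744, -1)) = Mul(-8506, Rational(-1, 634744)) = Rational(4253, 317372)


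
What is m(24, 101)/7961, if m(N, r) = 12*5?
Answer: 60/7961 ≈ 0.0075367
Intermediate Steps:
m(N, r) = 60
m(24, 101)/7961 = 60/7961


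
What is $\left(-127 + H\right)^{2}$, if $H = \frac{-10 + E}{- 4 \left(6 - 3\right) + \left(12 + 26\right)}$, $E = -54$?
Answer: $\frac{2832489}{169} \approx 16760.0$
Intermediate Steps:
$H = - \frac{32}{13}$ ($H = \frac{-10 - 54}{- 4 \left(6 - 3\right) + \left(12 + 26\right)} = - \frac{64}{\left(-4\right) 3 + 38} = - \frac{64}{-12 + 38} = - \frac{64}{26} = \left(-64\right) \frac{1}{26} = - \frac{32}{13} \approx -2.4615$)
$\left(-127 + H\right)^{2} = \left(-127 - \frac{32}{13}\right)^{2} = \left(- \frac{1683}{13}\right)^{2} = \frac{2832489}{169}$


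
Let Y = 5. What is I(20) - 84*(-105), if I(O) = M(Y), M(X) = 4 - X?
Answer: 8819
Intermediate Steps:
I(O) = -1 (I(O) = 4 - 1*5 = 4 - 5 = -1)
I(20) - 84*(-105) = -1 - 84*(-105) = -1 + 8820 = 8819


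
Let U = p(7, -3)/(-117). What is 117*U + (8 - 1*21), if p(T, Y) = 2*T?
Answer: -27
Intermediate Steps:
U = -14/117 (U = (2*7)/(-117) = 14*(-1/117) = -14/117 ≈ -0.11966)
117*U + (8 - 1*21) = 117*(-14/117) + (8 - 1*21) = -14 + (8 - 21) = -14 - 13 = -27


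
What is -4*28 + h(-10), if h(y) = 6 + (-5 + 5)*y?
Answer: -106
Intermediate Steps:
h(y) = 6 (h(y) = 6 + 0*y = 6 + 0 = 6)
-4*28 + h(-10) = -4*28 + 6 = -112 + 6 = -106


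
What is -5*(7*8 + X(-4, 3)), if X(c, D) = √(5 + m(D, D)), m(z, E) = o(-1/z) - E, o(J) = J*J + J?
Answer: -860/3 ≈ -286.67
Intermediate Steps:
o(J) = J + J² (o(J) = J² + J = J + J²)
m(z, E) = -E - (1 - 1/z)/z (m(z, E) = (-1/z)*(1 - 1/z) - E = -(1 - 1/z)/z - E = -E - (1 - 1/z)/z)
X(c, D) = √(5 + D⁻² - D - 1/D) (X(c, D) = √(5 + (D⁻² - D - 1/D)) = √(5 + D⁻² - D - 1/D))
-5*(7*8 + X(-4, 3)) = -5*(7*8 + √(5 + 3⁻² - 1*3 - 1/3)) = -5*(56 + √(5 + ⅑ - 3 - 1*⅓)) = -5*(56 + √(5 + ⅑ - 3 - ⅓)) = -5*(56 + √(16/9)) = -5*(56 + 4/3) = -5*172/3 = -860/3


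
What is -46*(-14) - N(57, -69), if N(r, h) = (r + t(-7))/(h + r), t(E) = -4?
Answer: 7781/12 ≈ 648.42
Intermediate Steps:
N(r, h) = (-4 + r)/(h + r) (N(r, h) = (r - 4)/(h + r) = (-4 + r)/(h + r))
-46*(-14) - N(57, -69) = -46*(-14) - (-4 + 57)/(-69 + 57) = 644 - 53/(-12) = 644 - (-1)*53/12 = 644 - 1*(-53/12) = 644 + 53/12 = 7781/12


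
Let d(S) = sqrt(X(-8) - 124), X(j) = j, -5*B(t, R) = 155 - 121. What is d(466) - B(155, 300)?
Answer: 34/5 + 2*I*sqrt(33) ≈ 6.8 + 11.489*I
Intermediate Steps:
B(t, R) = -34/5 (B(t, R) = -(155 - 121)/5 = -1/5*34 = -34/5)
d(S) = 2*I*sqrt(33) (d(S) = sqrt(-8 - 124) = sqrt(-132) = 2*I*sqrt(33))
d(466) - B(155, 300) = 2*I*sqrt(33) - 1*(-34/5) = 2*I*sqrt(33) + 34/5 = 34/5 + 2*I*sqrt(33)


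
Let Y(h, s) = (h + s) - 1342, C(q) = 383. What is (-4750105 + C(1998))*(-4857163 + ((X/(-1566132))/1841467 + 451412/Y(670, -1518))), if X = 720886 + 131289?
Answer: 12142957410076443738431007523/526326422205030 ≈ 2.3071e+13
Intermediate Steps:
Y(h, s) = -1342 + h + s
X = 852175
(-4750105 + C(1998))*(-4857163 + ((X/(-1566132))/1841467 + 451412/Y(670, -1518))) = (-4750105 + 383)*(-4857163 + ((852175/(-1566132))/1841467 + 451412/(-1342 + 670 - 1518))) = -4749722*(-4857163 + ((852175*(-1/1566132))*(1/1841467) + 451412/(-2190))) = -4749722*(-4857163 + (-852175/1566132*1/1841467 + 451412*(-1/2190))) = -4749722*(-4857163 + (-852175/2883980395644 - 225706/1095)) = -4749722*(-4857163 - 216977226704118763/1052652844410060) = -4749722*(-5113123424940004378543/1052652844410060) = 12142957410076443738431007523/526326422205030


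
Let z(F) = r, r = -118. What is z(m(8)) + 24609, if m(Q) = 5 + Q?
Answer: 24491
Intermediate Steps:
z(F) = -118
z(m(8)) + 24609 = -118 + 24609 = 24491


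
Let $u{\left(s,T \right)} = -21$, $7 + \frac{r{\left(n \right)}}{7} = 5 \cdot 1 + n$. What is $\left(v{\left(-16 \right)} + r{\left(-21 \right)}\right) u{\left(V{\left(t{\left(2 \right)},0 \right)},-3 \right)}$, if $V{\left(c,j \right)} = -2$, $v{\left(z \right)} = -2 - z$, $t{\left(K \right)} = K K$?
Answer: $3087$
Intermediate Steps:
$t{\left(K \right)} = K^{2}$
$r{\left(n \right)} = -14 + 7 n$ ($r{\left(n \right)} = -49 + 7 \left(5 \cdot 1 + n\right) = -49 + 7 \left(5 + n\right) = -49 + \left(35 + 7 n\right) = -14 + 7 n$)
$\left(v{\left(-16 \right)} + r{\left(-21 \right)}\right) u{\left(V{\left(t{\left(2 \right)},0 \right)},-3 \right)} = \left(\left(-2 - -16\right) + \left(-14 + 7 \left(-21\right)\right)\right) \left(-21\right) = \left(\left(-2 + 16\right) - 161\right) \left(-21\right) = \left(14 - 161\right) \left(-21\right) = \left(-147\right) \left(-21\right) = 3087$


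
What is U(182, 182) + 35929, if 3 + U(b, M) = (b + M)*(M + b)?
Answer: 168422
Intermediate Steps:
U(b, M) = -3 + (M + b)² (U(b, M) = -3 + (b + M)*(M + b) = -3 + (M + b)*(M + b) = -3 + (M + b)²)
U(182, 182) + 35929 = (-3 + (182 + 182)²) + 35929 = (-3 + 364²) + 35929 = (-3 + 132496) + 35929 = 132493 + 35929 = 168422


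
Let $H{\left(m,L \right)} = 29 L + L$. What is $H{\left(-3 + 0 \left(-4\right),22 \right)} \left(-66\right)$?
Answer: $-43560$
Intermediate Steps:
$H{\left(m,L \right)} = 30 L$
$H{\left(-3 + 0 \left(-4\right),22 \right)} \left(-66\right) = 30 \cdot 22 \left(-66\right) = 660 \left(-66\right) = -43560$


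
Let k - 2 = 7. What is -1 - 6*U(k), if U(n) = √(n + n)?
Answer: -1 - 18*√2 ≈ -26.456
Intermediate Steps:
k = 9 (k = 2 + 7 = 9)
U(n) = √2*√n (U(n) = √(2*n) = √2*√n)
-1 - 6*U(k) = -1 - 6*√2*√9 = -1 - 6*√2*3 = -1 - 18*√2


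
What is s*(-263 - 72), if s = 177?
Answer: -59295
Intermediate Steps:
s*(-263 - 72) = 177*(-263 - 72) = 177*(-335) = -59295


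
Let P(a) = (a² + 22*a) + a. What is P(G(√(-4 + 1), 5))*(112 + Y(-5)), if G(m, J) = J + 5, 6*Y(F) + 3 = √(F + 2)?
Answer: 36795 + 55*I*√3 ≈ 36795.0 + 95.263*I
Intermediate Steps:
Y(F) = -½ + √(2 + F)/6 (Y(F) = -½ + √(F + 2)/6 = -½ + √(2 + F)/6)
G(m, J) = 5 + J
P(a) = a² + 23*a
P(G(√(-4 + 1), 5))*(112 + Y(-5)) = ((5 + 5)*(23 + (5 + 5)))*(112 + (-½ + √(2 - 5)/6)) = (10*(23 + 10))*(112 + (-½ + √(-3)/6)) = (10*33)*(112 + (-½ + (I*√3)/6)) = 330*(112 + (-½ + I*√3/6)) = 330*(223/2 + I*√3/6) = 36795 + 55*I*√3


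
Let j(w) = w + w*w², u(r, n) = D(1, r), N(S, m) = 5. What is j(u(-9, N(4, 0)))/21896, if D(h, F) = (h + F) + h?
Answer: -25/1564 ≈ -0.015985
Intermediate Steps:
D(h, F) = F + 2*h (D(h, F) = (F + h) + h = F + 2*h)
u(r, n) = 2 + r (u(r, n) = r + 2*1 = r + 2 = 2 + r)
j(w) = w + w³
j(u(-9, N(4, 0)))/21896 = ((2 - 9) + (2 - 9)³)/21896 = (-7 + (-7)³)*(1/21896) = (-7 - 343)*(1/21896) = -350*1/21896 = -25/1564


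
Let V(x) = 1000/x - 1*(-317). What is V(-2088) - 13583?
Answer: -3462551/261 ≈ -13266.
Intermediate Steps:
V(x) = 317 + 1000/x (V(x) = 1000/x + 317 = 317 + 1000/x)
V(-2088) - 13583 = (317 + 1000/(-2088)) - 13583 = (317 + 1000*(-1/2088)) - 13583 = (317 - 125/261) - 13583 = 82612/261 - 13583 = -3462551/261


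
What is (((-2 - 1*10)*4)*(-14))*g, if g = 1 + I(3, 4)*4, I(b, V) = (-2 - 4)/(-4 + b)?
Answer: 16800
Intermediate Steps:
I(b, V) = -6/(-4 + b)
g = 25 (g = 1 - 6/(-4 + 3)*4 = 1 - 6/(-1)*4 = 1 - 6*(-1)*4 = 1 + 6*4 = 1 + 24 = 25)
(((-2 - 1*10)*4)*(-14))*g = (((-2 - 1*10)*4)*(-14))*25 = (((-2 - 10)*4)*(-14))*25 = (-12*4*(-14))*25 = -48*(-14)*25 = 672*25 = 16800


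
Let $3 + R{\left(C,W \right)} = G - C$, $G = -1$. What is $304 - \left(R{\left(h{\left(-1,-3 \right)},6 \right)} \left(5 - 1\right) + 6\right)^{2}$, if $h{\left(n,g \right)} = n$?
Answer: $268$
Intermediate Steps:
$R{\left(C,W \right)} = -4 - C$ ($R{\left(C,W \right)} = -3 - \left(1 + C\right) = -4 - C$)
$304 - \left(R{\left(h{\left(-1,-3 \right)},6 \right)} \left(5 - 1\right) + 6\right)^{2} = 304 - \left(\left(-4 - -1\right) \left(5 - 1\right) + 6\right)^{2} = 304 - \left(\left(-4 + 1\right) 4 + 6\right)^{2} = 304 - \left(\left(-3\right) 4 + 6\right)^{2} = 304 - \left(-12 + 6\right)^{2} = 304 - \left(-6\right)^{2} = 304 - 36 = 268$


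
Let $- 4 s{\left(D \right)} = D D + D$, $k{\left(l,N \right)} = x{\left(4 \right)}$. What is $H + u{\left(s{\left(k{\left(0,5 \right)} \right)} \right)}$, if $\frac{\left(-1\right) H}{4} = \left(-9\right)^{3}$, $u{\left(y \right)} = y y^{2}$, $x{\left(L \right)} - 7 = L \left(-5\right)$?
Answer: $-56403$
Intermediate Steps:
$x{\left(L \right)} = 7 - 5 L$ ($x{\left(L \right)} = 7 + L \left(-5\right) = 7 - 5 L$)
$k{\left(l,N \right)} = -13$ ($k{\left(l,N \right)} = 7 - 20 = -13$)
$s{\left(D \right)} = - \frac{D}{4} - \frac{D^{2}}{4}$ ($s{\left(D \right)} = - \frac{D D + D}{4} = - \frac{D^{2} + D}{4} = - \frac{D + D^{2}}{4} = - \frac{D}{4} - \frac{D^{2}}{4}$)
$u{\left(y \right)} = y^{3}$
$H = 2916$ ($H = - 4 \left(-9\right)^{3} = \left(-4\right) \left(-729\right) = 2916$)
$H + u{\left(s{\left(k{\left(0,5 \right)} \right)} \right)} = 2916 + \left(\left(- \frac{1}{4}\right) \left(-13\right) \left(1 - 13\right)\right)^{3} = 2916 + \left(\left(- \frac{1}{4}\right) \left(-13\right) \left(-12\right)\right)^{3} = 2916 + \left(-39\right)^{3} = 2916 - 59319 = -56403$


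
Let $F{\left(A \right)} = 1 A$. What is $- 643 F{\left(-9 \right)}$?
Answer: $5787$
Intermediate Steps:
$F{\left(A \right)} = A$
$- 643 F{\left(-9 \right)} = \left(-643\right) \left(-9\right) = 5787$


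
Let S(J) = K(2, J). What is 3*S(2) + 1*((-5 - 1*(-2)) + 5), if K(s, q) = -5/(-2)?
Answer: 19/2 ≈ 9.5000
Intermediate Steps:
K(s, q) = 5/2 (K(s, q) = -5*(-½) = 5/2)
S(J) = 5/2
3*S(2) + 1*((-5 - 1*(-2)) + 5) = 3*(5/2) + 1*((-5 - 1*(-2)) + 5) = 15/2 + 1*((-5 + 2) + 5) = 15/2 + 1*(-3 + 5) = 15/2 + 1*2 = 15/2 + 2 = 19/2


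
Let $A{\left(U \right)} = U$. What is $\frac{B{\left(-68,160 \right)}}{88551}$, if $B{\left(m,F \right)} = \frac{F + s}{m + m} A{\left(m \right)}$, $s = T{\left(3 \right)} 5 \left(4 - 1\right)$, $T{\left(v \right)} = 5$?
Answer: $\frac{235}{177102} \approx 0.0013269$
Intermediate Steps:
$s = 75$ ($s = 5 \cdot 5 \left(4 - 1\right) = 25 \cdot 3 = 75$)
$B{\left(m,F \right)} = \frac{75}{2} + \frac{F}{2}$ ($B{\left(m,F \right)} = \frac{F + 75}{m + m} m = \frac{75 + F}{2 m} m = \frac{75}{2} + \frac{F}{2}$)
$\frac{B{\left(-68,160 \right)}}{88551} = \frac{\frac{75}{2} + \frac{1}{2} \cdot 160}{88551} = \left(\frac{75}{2} + 80\right) \frac{1}{88551} = \frac{235}{2} \cdot \frac{1}{88551} = \frac{235}{177102}$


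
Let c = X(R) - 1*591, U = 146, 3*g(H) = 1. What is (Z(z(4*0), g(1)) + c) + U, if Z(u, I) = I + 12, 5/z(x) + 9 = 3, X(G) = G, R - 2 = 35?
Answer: -1187/3 ≈ -395.67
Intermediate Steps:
R = 37 (R = 2 + 35 = 37)
z(x) = -5/6 (z(x) = 5/(-9 + 3) = 5/(-6) = 5*(-1/6) = -5/6)
g(H) = 1/3 (g(H) = (1/3)*1 = 1/3)
Z(u, I) = 12 + I
c = -554 (c = 37 - 1*591 = 37 - 591 = -554)
(Z(z(4*0), g(1)) + c) + U = ((12 + 1/3) - 554) + 146 = (37/3 - 554) + 146 = -1625/3 + 146 = -1187/3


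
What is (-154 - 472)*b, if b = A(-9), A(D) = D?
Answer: 5634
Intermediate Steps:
b = -9
(-154 - 472)*b = (-154 - 472)*(-9) = -626*(-9) = 5634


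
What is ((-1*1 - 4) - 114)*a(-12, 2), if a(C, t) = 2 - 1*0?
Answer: -238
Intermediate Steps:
a(C, t) = 2 (a(C, t) = 2 + 0 = 2)
((-1*1 - 4) - 114)*a(-12, 2) = ((-1*1 - 4) - 114)*2 = ((-1 - 4) - 114)*2 = (-5 - 114)*2 = -119*2 = -238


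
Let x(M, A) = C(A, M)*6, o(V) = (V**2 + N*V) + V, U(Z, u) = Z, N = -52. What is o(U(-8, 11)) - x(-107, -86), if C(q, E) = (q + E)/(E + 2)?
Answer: 16134/35 ≈ 460.97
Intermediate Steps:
C(q, E) = (E + q)/(2 + E)
o(V) = V**2 - 51*V (o(V) = (V**2 - 52*V) + V = V**2 - 51*V)
x(M, A) = 6*(A + M)/(2 + M) (x(M, A) = ((M + A)/(2 + M))*6 = ((A + M)/(2 + M))*6 = 6*(A + M)/(2 + M))
o(U(-8, 11)) - x(-107, -86) = -8*(-51 - 8) - 6*(-86 - 107)/(2 - 107) = -8*(-59) - 6*(-193)/(-105) = 472 - 6*(-1)*(-193)/105 = 472 - 1*386/35 = 472 - 386/35 = 16134/35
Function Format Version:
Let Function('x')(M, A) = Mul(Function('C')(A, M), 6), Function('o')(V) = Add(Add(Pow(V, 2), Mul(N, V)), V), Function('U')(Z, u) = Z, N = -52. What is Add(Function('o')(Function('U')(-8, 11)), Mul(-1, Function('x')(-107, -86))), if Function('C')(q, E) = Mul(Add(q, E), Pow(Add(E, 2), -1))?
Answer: Rational(16134, 35) ≈ 460.97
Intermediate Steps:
Function('C')(q, E) = Mul(Pow(Add(2, E), -1), Add(E, q)) (Function('C')(q, E) = Mul(Add(E, q), Pow(Add(2, E), -1)) = Mul(Pow(Add(2, E), -1), Add(E, q)))
Function('o')(V) = Add(Pow(V, 2), Mul(-51, V)) (Function('o')(V) = Add(Add(Pow(V, 2), Mul(-52, V)), V) = Add(Pow(V, 2), Mul(-51, V)))
Function('x')(M, A) = Mul(6, Pow(Add(2, M), -1), Add(A, M)) (Function('x')(M, A) = Mul(Mul(Pow(Add(2, M), -1), Add(M, A)), 6) = Mul(Mul(Pow(Add(2, M), -1), Add(A, M)), 6) = Mul(6, Pow(Add(2, M), -1), Add(A, M)))
Add(Function('o')(Function('U')(-8, 11)), Mul(-1, Function('x')(-107, -86))) = Add(Mul(-8, Add(-51, -8)), Mul(-1, Mul(6, Pow(Add(2, -107), -1), Add(-86, -107)))) = Add(Mul(-8, -59), Mul(-1, Mul(6, Pow(-105, -1), -193))) = Add(472, Mul(-1, Mul(6, Rational(-1, 105), -193))) = Add(472, Mul(-1, Rational(386, 35))) = Add(472, Rational(-386, 35)) = Rational(16134, 35)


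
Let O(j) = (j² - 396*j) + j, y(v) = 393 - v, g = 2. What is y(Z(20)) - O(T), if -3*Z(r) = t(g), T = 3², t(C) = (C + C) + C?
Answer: 3869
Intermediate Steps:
t(C) = 3*C (t(C) = 2*C + C = 3*C)
T = 9
Z(r) = -2
O(j) = j² - 395*j
y(Z(20)) - O(T) = (393 - 1*(-2)) - 9*(-395 + 9) = (393 + 2) - 9*(-386) = 395 - 1*(-3474) = 395 + 3474 = 3869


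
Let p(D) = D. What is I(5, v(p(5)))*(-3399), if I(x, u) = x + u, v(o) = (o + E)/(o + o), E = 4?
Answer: -200541/10 ≈ -20054.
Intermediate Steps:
v(o) = (4 + o)/(2*o) (v(o) = (o + 4)/(o + o) = (4 + o)/((2*o)) = (4 + o)*(1/(2*o)) = (4 + o)/(2*o))
I(x, u) = u + x
I(5, v(p(5)))*(-3399) = ((½)*(4 + 5)/5 + 5)*(-3399) = ((½)*(⅕)*9 + 5)*(-3399) = (9/10 + 5)*(-3399) = (59/10)*(-3399) = -200541/10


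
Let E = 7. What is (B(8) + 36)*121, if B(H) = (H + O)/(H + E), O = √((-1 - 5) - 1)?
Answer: 66308/15 + 121*I*√7/15 ≈ 4420.5 + 21.342*I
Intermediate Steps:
O = I*√7 (O = √(-6 - 1) = √(-7) = I*√7 ≈ 2.6458*I)
B(H) = (H + I*√7)/(7 + H) (B(H) = (H + I*√7)/(H + 7) = (H + I*√7)/(7 + H))
(B(8) + 36)*121 = ((8 + I*√7)/(7 + 8) + 36)*121 = ((8 + I*√7)/15 + 36)*121 = ((8/15 + I*√7/15) + 36)*121 = (548/15 + I*√7/15)*121 = 66308/15 + 121*I*√7/15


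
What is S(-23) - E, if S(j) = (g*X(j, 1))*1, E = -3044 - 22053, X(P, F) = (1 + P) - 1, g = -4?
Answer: 25189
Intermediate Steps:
X(P, F) = P
E = -25097
S(j) = -4*j (S(j) = -4*j*1 = -4*j)
S(-23) - E = -4*(-23) - 1*(-25097) = 92 + 25097 = 25189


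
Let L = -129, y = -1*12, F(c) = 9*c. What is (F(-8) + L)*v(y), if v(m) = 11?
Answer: -2211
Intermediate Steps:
y = -12
(F(-8) + L)*v(y) = (9*(-8) - 129)*11 = (-72 - 129)*11 = -201*11 = -2211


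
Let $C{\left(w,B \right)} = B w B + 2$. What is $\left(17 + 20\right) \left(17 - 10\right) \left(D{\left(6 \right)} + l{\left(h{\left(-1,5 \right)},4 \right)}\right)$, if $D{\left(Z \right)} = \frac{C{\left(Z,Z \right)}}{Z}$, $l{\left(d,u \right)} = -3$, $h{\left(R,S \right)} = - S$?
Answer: $\frac{25900}{3} \approx 8633.3$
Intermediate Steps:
$C{\left(w,B \right)} = 2 + w B^{2}$ ($C{\left(w,B \right)} = w B^{2} + 2 = 2 + w B^{2}$)
$D{\left(Z \right)} = \frac{2 + Z^{3}}{Z}$ ($D{\left(Z \right)} = \frac{2 + Z Z^{2}}{Z} = \frac{2 + Z^{3}}{Z}$)
$\left(17 + 20\right) \left(17 - 10\right) \left(D{\left(6 \right)} + l{\left(h{\left(-1,5 \right)},4 \right)}\right) = \left(17 + 20\right) \left(17 - 10\right) \left(\frac{2 + 6^{3}}{6} - 3\right) = 37 \cdot 7 \left(\frac{2 + 216}{6} - 3\right) = 259 \left(\frac{1}{6} \cdot 218 - 3\right) = 259 \left(\frac{109}{3} - 3\right) = 259 \cdot \frac{100}{3} = \frac{25900}{3}$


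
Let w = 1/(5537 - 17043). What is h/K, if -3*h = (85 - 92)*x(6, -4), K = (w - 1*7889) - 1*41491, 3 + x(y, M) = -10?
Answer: 1047046/1704498843 ≈ 0.00061428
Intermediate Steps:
w = -1/11506 (w = 1/(-11506) = -1/11506 ≈ -8.6911e-5)
x(y, M) = -13 (x(y, M) = -3 - 10 = -13)
K = -568166281/11506 (K = (-1/11506 - 1*7889) - 1*41491 = (-1/11506 - 7889) - 41491 = -90770835/11506 - 41491 = -568166281/11506 ≈ -49380.)
h = -91/3 (h = -(85 - 92)*(-13)/3 = -(-7)*(-13)/3 = -1/3*91 = -91/3 ≈ -30.333)
h/K = -91/(3*(-568166281/11506)) = -91/3*(-11506/568166281) = 1047046/1704498843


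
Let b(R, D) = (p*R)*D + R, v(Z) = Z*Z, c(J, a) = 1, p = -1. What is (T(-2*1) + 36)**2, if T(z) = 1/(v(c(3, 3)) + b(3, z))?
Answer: 130321/100 ≈ 1303.2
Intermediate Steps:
v(Z) = Z**2
b(R, D) = R - D*R (b(R, D) = (-R)*D + R = -D*R + R = R - D*R)
T(z) = 1/(4 - 3*z) (T(z) = 1/(1**2 + 3*(1 - z)) = 1/(1 + (3 - 3*z)) = 1/(4 - 3*z))
(T(-2*1) + 36)**2 = (1/(4 - (-6)) + 36)**2 = (1/(4 - 3*(-2)) + 36)**2 = (1/(4 + 6) + 36)**2 = (1/10 + 36)**2 = (361/10)**2 = 130321/100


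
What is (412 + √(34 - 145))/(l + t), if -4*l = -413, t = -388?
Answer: -1648/1139 - 4*I*√111/1139 ≈ -1.4469 - 0.037*I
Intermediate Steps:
l = 413/4 (l = -¼*(-413) = 413/4 ≈ 103.25)
(412 + √(34 - 145))/(l + t) = (412 + √(34 - 145))/(413/4 - 388) = (412 + √(-111))/(-1139/4) = (412 + I*√111)*(-4/1139) = -1648/1139 - 4*I*√111/1139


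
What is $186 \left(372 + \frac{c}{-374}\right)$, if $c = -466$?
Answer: $\frac{12982242}{187} \approx 69424.0$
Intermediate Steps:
$186 \left(372 + \frac{c}{-374}\right) = 186 \left(372 - \frac{466}{-374}\right) = 186 \left(372 - - \frac{233}{187}\right) = 186 \left(372 + \frac{233}{187}\right) = 186 \cdot \frac{69797}{187} = \frac{12982242}{187}$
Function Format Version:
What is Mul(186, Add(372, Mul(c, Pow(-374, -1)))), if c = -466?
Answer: Rational(12982242, 187) ≈ 69424.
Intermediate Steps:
Mul(186, Add(372, Mul(c, Pow(-374, -1)))) = Mul(186, Add(372, Mul(-466, Pow(-374, -1)))) = Mul(186, Add(372, Mul(-466, Rational(-1, 374)))) = Mul(186, Add(372, Rational(233, 187))) = Mul(186, Rational(69797, 187)) = Rational(12982242, 187)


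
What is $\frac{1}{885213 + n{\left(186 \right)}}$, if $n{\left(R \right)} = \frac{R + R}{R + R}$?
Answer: $\frac{1}{885214} \approx 1.1297 \cdot 10^{-6}$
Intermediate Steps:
$n{\left(R \right)} = 1$ ($n{\left(R \right)} = \frac{2 R}{2 R} = 2 R \frac{1}{2 R} = 1$)
$\frac{1}{885213 + n{\left(186 \right)}} = \frac{1}{885213 + 1} = \frac{1}{885214}$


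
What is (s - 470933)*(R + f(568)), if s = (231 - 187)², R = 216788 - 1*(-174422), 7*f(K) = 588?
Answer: -183515712118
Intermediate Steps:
f(K) = 84 (f(K) = (⅐)*588 = 84)
R = 391210 (R = 216788 + 174422 = 391210)
s = 1936 (s = 44² = 1936)
(s - 470933)*(R + f(568)) = (1936 - 470933)*(391210 + 84) = -468997*391294 = -183515712118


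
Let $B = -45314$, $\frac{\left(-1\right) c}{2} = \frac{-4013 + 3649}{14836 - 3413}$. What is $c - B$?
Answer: $\frac{517622550}{11423} \approx 45314.0$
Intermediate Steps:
$c = \frac{728}{11423}$ ($c = - 2 \frac{-4013 + 3649}{14836 - 3413} = - 2 \left(- \frac{364}{11423}\right) = - 2 \left(\left(-364\right) \frac{1}{11423}\right) = \left(-2\right) \left(- \frac{364}{11423}\right) = \frac{728}{11423} \approx 0.063731$)
$c - B = \frac{728}{11423} - -45314 = \frac{728}{11423} + 45314 = \frac{517622550}{11423}$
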